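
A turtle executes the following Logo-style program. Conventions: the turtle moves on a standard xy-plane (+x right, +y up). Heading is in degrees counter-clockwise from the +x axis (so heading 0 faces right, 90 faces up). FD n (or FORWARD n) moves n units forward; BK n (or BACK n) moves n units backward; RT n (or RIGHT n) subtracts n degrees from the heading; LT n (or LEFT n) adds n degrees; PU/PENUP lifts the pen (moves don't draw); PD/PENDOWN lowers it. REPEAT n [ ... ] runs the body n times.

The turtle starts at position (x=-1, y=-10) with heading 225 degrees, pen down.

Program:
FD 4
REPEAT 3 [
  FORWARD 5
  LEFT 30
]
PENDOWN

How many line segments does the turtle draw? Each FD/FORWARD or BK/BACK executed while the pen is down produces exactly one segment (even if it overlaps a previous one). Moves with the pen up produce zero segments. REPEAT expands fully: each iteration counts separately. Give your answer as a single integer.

Answer: 4

Derivation:
Executing turtle program step by step:
Start: pos=(-1,-10), heading=225, pen down
FD 4: (-1,-10) -> (-3.828,-12.828) [heading=225, draw]
REPEAT 3 [
  -- iteration 1/3 --
  FD 5: (-3.828,-12.828) -> (-7.364,-16.364) [heading=225, draw]
  LT 30: heading 225 -> 255
  -- iteration 2/3 --
  FD 5: (-7.364,-16.364) -> (-8.658,-21.194) [heading=255, draw]
  LT 30: heading 255 -> 285
  -- iteration 3/3 --
  FD 5: (-8.658,-21.194) -> (-7.364,-26.023) [heading=285, draw]
  LT 30: heading 285 -> 315
]
PD: pen down
Final: pos=(-7.364,-26.023), heading=315, 4 segment(s) drawn
Segments drawn: 4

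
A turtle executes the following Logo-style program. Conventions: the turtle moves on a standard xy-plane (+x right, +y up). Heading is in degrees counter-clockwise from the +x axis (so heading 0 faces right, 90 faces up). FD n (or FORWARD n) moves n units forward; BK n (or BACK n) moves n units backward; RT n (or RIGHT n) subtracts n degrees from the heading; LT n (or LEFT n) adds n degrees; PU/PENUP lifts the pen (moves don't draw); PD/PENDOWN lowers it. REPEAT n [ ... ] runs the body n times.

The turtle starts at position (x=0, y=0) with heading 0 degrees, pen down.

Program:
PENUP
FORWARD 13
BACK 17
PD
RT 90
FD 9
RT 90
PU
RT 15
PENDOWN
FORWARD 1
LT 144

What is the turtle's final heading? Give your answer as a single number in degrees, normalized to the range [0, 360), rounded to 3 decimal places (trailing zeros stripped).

Executing turtle program step by step:
Start: pos=(0,0), heading=0, pen down
PU: pen up
FD 13: (0,0) -> (13,0) [heading=0, move]
BK 17: (13,0) -> (-4,0) [heading=0, move]
PD: pen down
RT 90: heading 0 -> 270
FD 9: (-4,0) -> (-4,-9) [heading=270, draw]
RT 90: heading 270 -> 180
PU: pen up
RT 15: heading 180 -> 165
PD: pen down
FD 1: (-4,-9) -> (-4.966,-8.741) [heading=165, draw]
LT 144: heading 165 -> 309
Final: pos=(-4.966,-8.741), heading=309, 2 segment(s) drawn

Answer: 309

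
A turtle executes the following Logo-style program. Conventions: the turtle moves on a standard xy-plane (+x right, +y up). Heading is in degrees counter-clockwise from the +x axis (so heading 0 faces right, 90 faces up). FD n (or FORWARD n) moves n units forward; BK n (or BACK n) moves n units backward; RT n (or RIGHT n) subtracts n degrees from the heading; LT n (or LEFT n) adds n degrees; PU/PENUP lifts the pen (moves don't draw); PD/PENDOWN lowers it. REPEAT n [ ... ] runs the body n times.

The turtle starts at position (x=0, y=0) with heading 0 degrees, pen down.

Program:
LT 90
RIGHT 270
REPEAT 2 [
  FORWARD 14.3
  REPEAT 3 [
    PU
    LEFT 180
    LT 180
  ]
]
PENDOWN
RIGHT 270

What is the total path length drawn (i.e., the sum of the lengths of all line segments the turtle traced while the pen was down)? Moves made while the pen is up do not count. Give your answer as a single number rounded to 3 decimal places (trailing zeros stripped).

Executing turtle program step by step:
Start: pos=(0,0), heading=0, pen down
LT 90: heading 0 -> 90
RT 270: heading 90 -> 180
REPEAT 2 [
  -- iteration 1/2 --
  FD 14.3: (0,0) -> (-14.3,0) [heading=180, draw]
  REPEAT 3 [
    -- iteration 1/3 --
    PU: pen up
    LT 180: heading 180 -> 0
    LT 180: heading 0 -> 180
    -- iteration 2/3 --
    PU: pen up
    LT 180: heading 180 -> 0
    LT 180: heading 0 -> 180
    -- iteration 3/3 --
    PU: pen up
    LT 180: heading 180 -> 0
    LT 180: heading 0 -> 180
  ]
  -- iteration 2/2 --
  FD 14.3: (-14.3,0) -> (-28.6,0) [heading=180, move]
  REPEAT 3 [
    -- iteration 1/3 --
    PU: pen up
    LT 180: heading 180 -> 0
    LT 180: heading 0 -> 180
    -- iteration 2/3 --
    PU: pen up
    LT 180: heading 180 -> 0
    LT 180: heading 0 -> 180
    -- iteration 3/3 --
    PU: pen up
    LT 180: heading 180 -> 0
    LT 180: heading 0 -> 180
  ]
]
PD: pen down
RT 270: heading 180 -> 270
Final: pos=(-28.6,0), heading=270, 1 segment(s) drawn

Segment lengths:
  seg 1: (0,0) -> (-14.3,0), length = 14.3
Total = 14.3

Answer: 14.3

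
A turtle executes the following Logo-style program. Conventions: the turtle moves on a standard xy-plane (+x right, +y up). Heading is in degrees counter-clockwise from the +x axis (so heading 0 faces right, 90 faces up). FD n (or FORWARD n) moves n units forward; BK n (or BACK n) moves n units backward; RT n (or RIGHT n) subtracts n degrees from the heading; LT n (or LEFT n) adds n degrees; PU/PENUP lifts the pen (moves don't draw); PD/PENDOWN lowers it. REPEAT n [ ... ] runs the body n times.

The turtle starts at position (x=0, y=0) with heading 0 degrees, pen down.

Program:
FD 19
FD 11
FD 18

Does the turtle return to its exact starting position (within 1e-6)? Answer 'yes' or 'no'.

Executing turtle program step by step:
Start: pos=(0,0), heading=0, pen down
FD 19: (0,0) -> (19,0) [heading=0, draw]
FD 11: (19,0) -> (30,0) [heading=0, draw]
FD 18: (30,0) -> (48,0) [heading=0, draw]
Final: pos=(48,0), heading=0, 3 segment(s) drawn

Start position: (0, 0)
Final position: (48, 0)
Distance = 48; >= 1e-6 -> NOT closed

Answer: no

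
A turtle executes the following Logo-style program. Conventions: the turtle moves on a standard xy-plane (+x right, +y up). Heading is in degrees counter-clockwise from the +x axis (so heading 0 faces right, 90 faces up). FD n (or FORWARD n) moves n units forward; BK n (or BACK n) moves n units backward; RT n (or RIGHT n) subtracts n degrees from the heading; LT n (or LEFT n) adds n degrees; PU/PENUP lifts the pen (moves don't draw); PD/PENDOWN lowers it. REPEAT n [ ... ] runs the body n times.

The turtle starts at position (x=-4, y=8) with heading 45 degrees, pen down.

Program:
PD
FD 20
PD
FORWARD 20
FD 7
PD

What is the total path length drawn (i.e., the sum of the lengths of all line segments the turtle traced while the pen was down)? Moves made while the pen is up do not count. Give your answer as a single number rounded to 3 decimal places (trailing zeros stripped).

Executing turtle program step by step:
Start: pos=(-4,8), heading=45, pen down
PD: pen down
FD 20: (-4,8) -> (10.142,22.142) [heading=45, draw]
PD: pen down
FD 20: (10.142,22.142) -> (24.284,36.284) [heading=45, draw]
FD 7: (24.284,36.284) -> (29.234,41.234) [heading=45, draw]
PD: pen down
Final: pos=(29.234,41.234), heading=45, 3 segment(s) drawn

Segment lengths:
  seg 1: (-4,8) -> (10.142,22.142), length = 20
  seg 2: (10.142,22.142) -> (24.284,36.284), length = 20
  seg 3: (24.284,36.284) -> (29.234,41.234), length = 7
Total = 47

Answer: 47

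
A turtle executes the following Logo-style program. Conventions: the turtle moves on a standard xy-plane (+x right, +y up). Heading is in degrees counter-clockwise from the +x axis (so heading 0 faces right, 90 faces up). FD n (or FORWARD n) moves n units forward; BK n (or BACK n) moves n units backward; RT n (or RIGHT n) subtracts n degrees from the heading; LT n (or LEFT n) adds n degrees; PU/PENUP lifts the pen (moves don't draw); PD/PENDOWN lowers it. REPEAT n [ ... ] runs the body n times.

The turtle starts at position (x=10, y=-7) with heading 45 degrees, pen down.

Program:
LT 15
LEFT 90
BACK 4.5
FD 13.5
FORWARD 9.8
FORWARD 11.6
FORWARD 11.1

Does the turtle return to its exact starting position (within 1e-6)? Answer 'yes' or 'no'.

Executing turtle program step by step:
Start: pos=(10,-7), heading=45, pen down
LT 15: heading 45 -> 60
LT 90: heading 60 -> 150
BK 4.5: (10,-7) -> (13.897,-9.25) [heading=150, draw]
FD 13.5: (13.897,-9.25) -> (2.206,-2.5) [heading=150, draw]
FD 9.8: (2.206,-2.5) -> (-6.281,2.4) [heading=150, draw]
FD 11.6: (-6.281,2.4) -> (-16.327,8.2) [heading=150, draw]
FD 11.1: (-16.327,8.2) -> (-25.94,13.75) [heading=150, draw]
Final: pos=(-25.94,13.75), heading=150, 5 segment(s) drawn

Start position: (10, -7)
Final position: (-25.94, 13.75)
Distance = 41.5; >= 1e-6 -> NOT closed

Answer: no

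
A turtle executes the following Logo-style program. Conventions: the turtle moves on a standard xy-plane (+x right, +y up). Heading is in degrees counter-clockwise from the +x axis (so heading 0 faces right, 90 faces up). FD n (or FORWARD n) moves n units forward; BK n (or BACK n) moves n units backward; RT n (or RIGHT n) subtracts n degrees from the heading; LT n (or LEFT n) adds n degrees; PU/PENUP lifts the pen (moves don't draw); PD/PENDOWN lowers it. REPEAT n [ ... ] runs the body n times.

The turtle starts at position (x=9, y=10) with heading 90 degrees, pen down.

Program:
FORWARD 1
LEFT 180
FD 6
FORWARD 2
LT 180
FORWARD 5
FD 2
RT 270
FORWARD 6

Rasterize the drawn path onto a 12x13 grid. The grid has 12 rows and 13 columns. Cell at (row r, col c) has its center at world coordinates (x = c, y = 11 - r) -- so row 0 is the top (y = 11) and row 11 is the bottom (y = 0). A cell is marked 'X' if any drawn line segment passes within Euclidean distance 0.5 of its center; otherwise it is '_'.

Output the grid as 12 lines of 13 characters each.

Segment 0: (9,10) -> (9,11)
Segment 1: (9,11) -> (9,5)
Segment 2: (9,5) -> (9,3)
Segment 3: (9,3) -> (9,8)
Segment 4: (9,8) -> (9,10)
Segment 5: (9,10) -> (3,10)

Answer: _________X___
___XXXXXXX___
_________X___
_________X___
_________X___
_________X___
_________X___
_________X___
_________X___
_____________
_____________
_____________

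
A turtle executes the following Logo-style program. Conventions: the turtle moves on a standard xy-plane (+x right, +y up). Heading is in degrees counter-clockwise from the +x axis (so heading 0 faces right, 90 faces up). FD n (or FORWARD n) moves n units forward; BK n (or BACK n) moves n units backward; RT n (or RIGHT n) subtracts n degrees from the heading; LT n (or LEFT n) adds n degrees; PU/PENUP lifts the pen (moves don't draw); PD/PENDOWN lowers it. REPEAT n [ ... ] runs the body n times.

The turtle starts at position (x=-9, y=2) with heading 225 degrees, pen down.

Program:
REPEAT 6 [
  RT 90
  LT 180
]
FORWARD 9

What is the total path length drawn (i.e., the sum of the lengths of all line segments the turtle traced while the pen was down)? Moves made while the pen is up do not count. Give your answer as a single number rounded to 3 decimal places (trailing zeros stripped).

Answer: 9

Derivation:
Executing turtle program step by step:
Start: pos=(-9,2), heading=225, pen down
REPEAT 6 [
  -- iteration 1/6 --
  RT 90: heading 225 -> 135
  LT 180: heading 135 -> 315
  -- iteration 2/6 --
  RT 90: heading 315 -> 225
  LT 180: heading 225 -> 45
  -- iteration 3/6 --
  RT 90: heading 45 -> 315
  LT 180: heading 315 -> 135
  -- iteration 4/6 --
  RT 90: heading 135 -> 45
  LT 180: heading 45 -> 225
  -- iteration 5/6 --
  RT 90: heading 225 -> 135
  LT 180: heading 135 -> 315
  -- iteration 6/6 --
  RT 90: heading 315 -> 225
  LT 180: heading 225 -> 45
]
FD 9: (-9,2) -> (-2.636,8.364) [heading=45, draw]
Final: pos=(-2.636,8.364), heading=45, 1 segment(s) drawn

Segment lengths:
  seg 1: (-9,2) -> (-2.636,8.364), length = 9
Total = 9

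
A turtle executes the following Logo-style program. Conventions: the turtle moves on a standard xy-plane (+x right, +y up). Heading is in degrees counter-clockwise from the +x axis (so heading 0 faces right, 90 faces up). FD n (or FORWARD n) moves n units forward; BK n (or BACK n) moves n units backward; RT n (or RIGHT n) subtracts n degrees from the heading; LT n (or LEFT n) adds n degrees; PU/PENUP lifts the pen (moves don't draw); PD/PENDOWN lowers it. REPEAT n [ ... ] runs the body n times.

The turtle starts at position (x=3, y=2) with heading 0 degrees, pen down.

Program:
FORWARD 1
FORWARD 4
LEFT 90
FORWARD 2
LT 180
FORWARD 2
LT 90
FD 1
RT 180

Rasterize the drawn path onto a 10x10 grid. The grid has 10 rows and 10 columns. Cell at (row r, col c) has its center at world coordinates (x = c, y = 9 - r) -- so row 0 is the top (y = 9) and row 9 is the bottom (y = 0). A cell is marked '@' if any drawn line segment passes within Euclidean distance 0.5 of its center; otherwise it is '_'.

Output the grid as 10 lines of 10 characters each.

Segment 0: (3,2) -> (4,2)
Segment 1: (4,2) -> (8,2)
Segment 2: (8,2) -> (8,4)
Segment 3: (8,4) -> (8,2)
Segment 4: (8,2) -> (9,2)

Answer: __________
__________
__________
__________
__________
________@_
________@_
___@@@@@@@
__________
__________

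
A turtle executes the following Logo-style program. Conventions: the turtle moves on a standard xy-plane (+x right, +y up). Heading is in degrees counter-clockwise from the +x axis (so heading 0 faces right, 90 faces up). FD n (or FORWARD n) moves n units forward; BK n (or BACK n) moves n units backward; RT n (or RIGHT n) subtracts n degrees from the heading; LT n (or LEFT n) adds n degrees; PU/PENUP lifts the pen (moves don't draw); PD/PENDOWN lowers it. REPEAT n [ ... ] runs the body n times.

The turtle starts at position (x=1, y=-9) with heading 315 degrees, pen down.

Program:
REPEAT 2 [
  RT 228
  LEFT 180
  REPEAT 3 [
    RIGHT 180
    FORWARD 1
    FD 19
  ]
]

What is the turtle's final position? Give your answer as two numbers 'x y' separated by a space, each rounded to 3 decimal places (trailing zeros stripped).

Executing turtle program step by step:
Start: pos=(1,-9), heading=315, pen down
REPEAT 2 [
  -- iteration 1/2 --
  RT 228: heading 315 -> 87
  LT 180: heading 87 -> 267
  REPEAT 3 [
    -- iteration 1/3 --
    RT 180: heading 267 -> 87
    FD 1: (1,-9) -> (1.052,-8.001) [heading=87, draw]
    FD 19: (1.052,-8.001) -> (2.047,10.973) [heading=87, draw]
    -- iteration 2/3 --
    RT 180: heading 87 -> 267
    FD 1: (2.047,10.973) -> (1.994,9.974) [heading=267, draw]
    FD 19: (1.994,9.974) -> (1,-9) [heading=267, draw]
    -- iteration 3/3 --
    RT 180: heading 267 -> 87
    FD 1: (1,-9) -> (1.052,-8.001) [heading=87, draw]
    FD 19: (1.052,-8.001) -> (2.047,10.973) [heading=87, draw]
  ]
  -- iteration 2/2 --
  RT 228: heading 87 -> 219
  LT 180: heading 219 -> 39
  REPEAT 3 [
    -- iteration 1/3 --
    RT 180: heading 39 -> 219
    FD 1: (2.047,10.973) -> (1.27,10.343) [heading=219, draw]
    FD 19: (1.27,10.343) -> (-13.496,-1.614) [heading=219, draw]
    -- iteration 2/3 --
    RT 180: heading 219 -> 39
    FD 1: (-13.496,-1.614) -> (-12.719,-0.984) [heading=39, draw]
    FD 19: (-12.719,-0.984) -> (2.047,10.973) [heading=39, draw]
    -- iteration 3/3 --
    RT 180: heading 39 -> 219
    FD 1: (2.047,10.973) -> (1.27,10.343) [heading=219, draw]
    FD 19: (1.27,10.343) -> (-13.496,-1.614) [heading=219, draw]
  ]
]
Final: pos=(-13.496,-1.614), heading=219, 12 segment(s) drawn

Answer: -13.496 -1.614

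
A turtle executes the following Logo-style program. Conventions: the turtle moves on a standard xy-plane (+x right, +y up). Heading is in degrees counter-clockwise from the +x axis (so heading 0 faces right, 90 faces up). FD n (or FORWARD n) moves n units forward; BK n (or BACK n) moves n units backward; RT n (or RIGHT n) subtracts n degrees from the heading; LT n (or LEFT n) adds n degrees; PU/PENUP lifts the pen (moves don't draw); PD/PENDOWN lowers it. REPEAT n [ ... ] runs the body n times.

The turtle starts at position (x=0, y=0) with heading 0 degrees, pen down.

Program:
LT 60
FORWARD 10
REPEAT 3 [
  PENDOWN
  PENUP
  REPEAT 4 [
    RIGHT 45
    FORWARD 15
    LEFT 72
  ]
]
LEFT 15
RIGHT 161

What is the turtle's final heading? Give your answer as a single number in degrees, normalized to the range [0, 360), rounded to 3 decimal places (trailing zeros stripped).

Answer: 238

Derivation:
Executing turtle program step by step:
Start: pos=(0,0), heading=0, pen down
LT 60: heading 0 -> 60
FD 10: (0,0) -> (5,8.66) [heading=60, draw]
REPEAT 3 [
  -- iteration 1/3 --
  PD: pen down
  PU: pen up
  REPEAT 4 [
    -- iteration 1/4 --
    RT 45: heading 60 -> 15
    FD 15: (5,8.66) -> (19.489,12.543) [heading=15, move]
    LT 72: heading 15 -> 87
    -- iteration 2/4 --
    RT 45: heading 87 -> 42
    FD 15: (19.489,12.543) -> (30.636,22.579) [heading=42, move]
    LT 72: heading 42 -> 114
    -- iteration 3/4 --
    RT 45: heading 114 -> 69
    FD 15: (30.636,22.579) -> (36.012,36.583) [heading=69, move]
    LT 72: heading 69 -> 141
    -- iteration 4/4 --
    RT 45: heading 141 -> 96
    FD 15: (36.012,36.583) -> (34.444,51.501) [heading=96, move]
    LT 72: heading 96 -> 168
  ]
  -- iteration 2/3 --
  PD: pen down
  PU: pen up
  REPEAT 4 [
    -- iteration 1/4 --
    RT 45: heading 168 -> 123
    FD 15: (34.444,51.501) -> (26.274,64.081) [heading=123, move]
    LT 72: heading 123 -> 195
    -- iteration 2/4 --
    RT 45: heading 195 -> 150
    FD 15: (26.274,64.081) -> (13.284,71.581) [heading=150, move]
    LT 72: heading 150 -> 222
    -- iteration 3/4 --
    RT 45: heading 222 -> 177
    FD 15: (13.284,71.581) -> (-1.696,72.366) [heading=177, move]
    LT 72: heading 177 -> 249
    -- iteration 4/4 --
    RT 45: heading 249 -> 204
    FD 15: (-1.696,72.366) -> (-15.399,66.265) [heading=204, move]
    LT 72: heading 204 -> 276
  ]
  -- iteration 3/3 --
  PD: pen down
  PU: pen up
  REPEAT 4 [
    -- iteration 1/4 --
    RT 45: heading 276 -> 231
    FD 15: (-15.399,66.265) -> (-24.839,54.608) [heading=231, move]
    LT 72: heading 231 -> 303
    -- iteration 2/4 --
    RT 45: heading 303 -> 258
    FD 15: (-24.839,54.608) -> (-27.957,39.936) [heading=258, move]
    LT 72: heading 258 -> 330
    -- iteration 3/4 --
    RT 45: heading 330 -> 285
    FD 15: (-27.957,39.936) -> (-24.075,25.447) [heading=285, move]
    LT 72: heading 285 -> 357
    -- iteration 4/4 --
    RT 45: heading 357 -> 312
    FD 15: (-24.075,25.447) -> (-14.038,14.3) [heading=312, move]
    LT 72: heading 312 -> 24
  ]
]
LT 15: heading 24 -> 39
RT 161: heading 39 -> 238
Final: pos=(-14.038,14.3), heading=238, 1 segment(s) drawn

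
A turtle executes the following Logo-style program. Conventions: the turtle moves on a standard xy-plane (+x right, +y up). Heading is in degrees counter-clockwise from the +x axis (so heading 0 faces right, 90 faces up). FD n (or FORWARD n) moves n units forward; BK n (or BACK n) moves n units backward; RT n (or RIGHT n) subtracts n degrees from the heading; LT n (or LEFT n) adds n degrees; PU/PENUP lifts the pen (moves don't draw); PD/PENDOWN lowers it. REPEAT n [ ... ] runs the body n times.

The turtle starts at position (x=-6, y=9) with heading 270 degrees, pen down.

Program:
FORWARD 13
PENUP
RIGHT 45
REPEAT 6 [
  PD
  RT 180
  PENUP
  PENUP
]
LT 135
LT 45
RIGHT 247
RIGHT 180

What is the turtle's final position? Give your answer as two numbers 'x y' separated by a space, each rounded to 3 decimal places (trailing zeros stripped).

Executing turtle program step by step:
Start: pos=(-6,9), heading=270, pen down
FD 13: (-6,9) -> (-6,-4) [heading=270, draw]
PU: pen up
RT 45: heading 270 -> 225
REPEAT 6 [
  -- iteration 1/6 --
  PD: pen down
  RT 180: heading 225 -> 45
  PU: pen up
  PU: pen up
  -- iteration 2/6 --
  PD: pen down
  RT 180: heading 45 -> 225
  PU: pen up
  PU: pen up
  -- iteration 3/6 --
  PD: pen down
  RT 180: heading 225 -> 45
  PU: pen up
  PU: pen up
  -- iteration 4/6 --
  PD: pen down
  RT 180: heading 45 -> 225
  PU: pen up
  PU: pen up
  -- iteration 5/6 --
  PD: pen down
  RT 180: heading 225 -> 45
  PU: pen up
  PU: pen up
  -- iteration 6/6 --
  PD: pen down
  RT 180: heading 45 -> 225
  PU: pen up
  PU: pen up
]
LT 135: heading 225 -> 0
LT 45: heading 0 -> 45
RT 247: heading 45 -> 158
RT 180: heading 158 -> 338
Final: pos=(-6,-4), heading=338, 1 segment(s) drawn

Answer: -6 -4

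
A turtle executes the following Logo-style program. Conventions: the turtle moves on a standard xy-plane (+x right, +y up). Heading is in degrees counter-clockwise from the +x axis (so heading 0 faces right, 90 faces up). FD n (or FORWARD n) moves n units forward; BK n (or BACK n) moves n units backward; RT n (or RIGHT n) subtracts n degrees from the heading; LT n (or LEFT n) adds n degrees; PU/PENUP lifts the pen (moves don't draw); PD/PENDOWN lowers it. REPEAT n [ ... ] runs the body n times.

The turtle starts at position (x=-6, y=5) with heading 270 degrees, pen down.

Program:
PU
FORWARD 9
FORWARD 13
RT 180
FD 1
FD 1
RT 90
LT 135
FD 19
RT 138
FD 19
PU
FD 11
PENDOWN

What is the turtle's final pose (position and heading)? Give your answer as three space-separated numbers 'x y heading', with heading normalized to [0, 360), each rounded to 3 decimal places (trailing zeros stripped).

Executing turtle program step by step:
Start: pos=(-6,5), heading=270, pen down
PU: pen up
FD 9: (-6,5) -> (-6,-4) [heading=270, move]
FD 13: (-6,-4) -> (-6,-17) [heading=270, move]
RT 180: heading 270 -> 90
FD 1: (-6,-17) -> (-6,-16) [heading=90, move]
FD 1: (-6,-16) -> (-6,-15) [heading=90, move]
RT 90: heading 90 -> 0
LT 135: heading 0 -> 135
FD 19: (-6,-15) -> (-19.435,-1.565) [heading=135, move]
RT 138: heading 135 -> 357
FD 19: (-19.435,-1.565) -> (-0.461,-2.559) [heading=357, move]
PU: pen up
FD 11: (-0.461,-2.559) -> (10.524,-3.135) [heading=357, move]
PD: pen down
Final: pos=(10.524,-3.135), heading=357, 0 segment(s) drawn

Answer: 10.524 -3.135 357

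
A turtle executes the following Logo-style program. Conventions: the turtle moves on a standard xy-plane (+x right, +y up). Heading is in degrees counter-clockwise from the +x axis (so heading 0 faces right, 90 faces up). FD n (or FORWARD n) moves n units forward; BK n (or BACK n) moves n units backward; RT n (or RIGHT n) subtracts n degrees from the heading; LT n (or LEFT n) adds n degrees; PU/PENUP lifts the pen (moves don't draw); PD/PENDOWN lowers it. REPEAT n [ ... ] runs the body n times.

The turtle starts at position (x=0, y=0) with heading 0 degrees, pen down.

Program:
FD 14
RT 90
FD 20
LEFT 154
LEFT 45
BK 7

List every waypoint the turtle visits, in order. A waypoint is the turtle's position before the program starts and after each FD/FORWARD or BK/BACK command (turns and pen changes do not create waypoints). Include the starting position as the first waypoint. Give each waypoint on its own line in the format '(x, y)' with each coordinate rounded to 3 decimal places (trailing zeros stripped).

Answer: (0, 0)
(14, 0)
(14, -20)
(16.279, -26.619)

Derivation:
Executing turtle program step by step:
Start: pos=(0,0), heading=0, pen down
FD 14: (0,0) -> (14,0) [heading=0, draw]
RT 90: heading 0 -> 270
FD 20: (14,0) -> (14,-20) [heading=270, draw]
LT 154: heading 270 -> 64
LT 45: heading 64 -> 109
BK 7: (14,-20) -> (16.279,-26.619) [heading=109, draw]
Final: pos=(16.279,-26.619), heading=109, 3 segment(s) drawn
Waypoints (4 total):
(0, 0)
(14, 0)
(14, -20)
(16.279, -26.619)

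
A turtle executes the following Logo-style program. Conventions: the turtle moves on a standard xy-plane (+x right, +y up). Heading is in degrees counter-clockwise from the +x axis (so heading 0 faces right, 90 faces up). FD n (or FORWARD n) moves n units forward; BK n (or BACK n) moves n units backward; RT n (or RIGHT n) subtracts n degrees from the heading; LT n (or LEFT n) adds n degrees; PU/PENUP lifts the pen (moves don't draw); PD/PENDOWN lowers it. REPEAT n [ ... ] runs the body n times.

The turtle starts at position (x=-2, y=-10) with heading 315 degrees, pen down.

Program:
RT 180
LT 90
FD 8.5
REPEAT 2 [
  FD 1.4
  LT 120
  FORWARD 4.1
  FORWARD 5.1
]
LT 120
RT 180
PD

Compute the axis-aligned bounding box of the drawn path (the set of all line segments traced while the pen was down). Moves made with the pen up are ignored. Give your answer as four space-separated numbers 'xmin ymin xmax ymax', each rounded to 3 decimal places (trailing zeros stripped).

Executing turtle program step by step:
Start: pos=(-2,-10), heading=315, pen down
RT 180: heading 315 -> 135
LT 90: heading 135 -> 225
FD 8.5: (-2,-10) -> (-8.01,-16.01) [heading=225, draw]
REPEAT 2 [
  -- iteration 1/2 --
  FD 1.4: (-8.01,-16.01) -> (-9,-17) [heading=225, draw]
  LT 120: heading 225 -> 345
  FD 4.1: (-9,-17) -> (-5.04,-18.062) [heading=345, draw]
  FD 5.1: (-5.04,-18.062) -> (-0.114,-19.381) [heading=345, draw]
  -- iteration 2/2 --
  FD 1.4: (-0.114,-19.381) -> (1.238,-19.744) [heading=345, draw]
  LT 120: heading 345 -> 105
  FD 4.1: (1.238,-19.744) -> (0.177,-15.784) [heading=105, draw]
  FD 5.1: (0.177,-15.784) -> (-1.143,-10.857) [heading=105, draw]
]
LT 120: heading 105 -> 225
RT 180: heading 225 -> 45
PD: pen down
Final: pos=(-1.143,-10.857), heading=45, 7 segment(s) drawn

Segment endpoints: x in {-9, -8.01, -5.04, -2, -1.143, -0.114, 0.177, 1.238}, y in {-19.744, -19.381, -18.062, -17, -16.01, -15.784, -10.857, -10}
xmin=-9, ymin=-19.744, xmax=1.238, ymax=-10

Answer: -9 -19.744 1.238 -10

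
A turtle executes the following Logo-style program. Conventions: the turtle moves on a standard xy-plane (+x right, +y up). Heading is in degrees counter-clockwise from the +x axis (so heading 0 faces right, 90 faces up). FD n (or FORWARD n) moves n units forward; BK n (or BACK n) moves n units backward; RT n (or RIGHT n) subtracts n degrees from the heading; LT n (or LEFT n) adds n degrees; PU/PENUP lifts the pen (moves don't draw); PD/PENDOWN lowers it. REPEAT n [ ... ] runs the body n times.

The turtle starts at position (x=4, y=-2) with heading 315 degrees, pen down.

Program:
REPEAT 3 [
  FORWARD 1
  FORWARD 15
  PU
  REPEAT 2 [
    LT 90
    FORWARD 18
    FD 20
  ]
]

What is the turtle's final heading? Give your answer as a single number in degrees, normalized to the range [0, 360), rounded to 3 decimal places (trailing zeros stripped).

Executing turtle program step by step:
Start: pos=(4,-2), heading=315, pen down
REPEAT 3 [
  -- iteration 1/3 --
  FD 1: (4,-2) -> (4.707,-2.707) [heading=315, draw]
  FD 15: (4.707,-2.707) -> (15.314,-13.314) [heading=315, draw]
  PU: pen up
  REPEAT 2 [
    -- iteration 1/2 --
    LT 90: heading 315 -> 45
    FD 18: (15.314,-13.314) -> (28.042,-0.586) [heading=45, move]
    FD 20: (28.042,-0.586) -> (42.184,13.556) [heading=45, move]
    -- iteration 2/2 --
    LT 90: heading 45 -> 135
    FD 18: (42.184,13.556) -> (29.456,26.284) [heading=135, move]
    FD 20: (29.456,26.284) -> (15.314,40.426) [heading=135, move]
  ]
  -- iteration 2/3 --
  FD 1: (15.314,40.426) -> (14.607,41.134) [heading=135, move]
  FD 15: (14.607,41.134) -> (4,51.74) [heading=135, move]
  PU: pen up
  REPEAT 2 [
    -- iteration 1/2 --
    LT 90: heading 135 -> 225
    FD 18: (4,51.74) -> (-8.728,39.012) [heading=225, move]
    FD 20: (-8.728,39.012) -> (-22.87,24.87) [heading=225, move]
    -- iteration 2/2 --
    LT 90: heading 225 -> 315
    FD 18: (-22.87,24.87) -> (-10.142,12.142) [heading=315, move]
    FD 20: (-10.142,12.142) -> (4,-2) [heading=315, move]
  ]
  -- iteration 3/3 --
  FD 1: (4,-2) -> (4.707,-2.707) [heading=315, move]
  FD 15: (4.707,-2.707) -> (15.314,-13.314) [heading=315, move]
  PU: pen up
  REPEAT 2 [
    -- iteration 1/2 --
    LT 90: heading 315 -> 45
    FD 18: (15.314,-13.314) -> (28.042,-0.586) [heading=45, move]
    FD 20: (28.042,-0.586) -> (42.184,13.556) [heading=45, move]
    -- iteration 2/2 --
    LT 90: heading 45 -> 135
    FD 18: (42.184,13.556) -> (29.456,26.284) [heading=135, move]
    FD 20: (29.456,26.284) -> (15.314,40.426) [heading=135, move]
  ]
]
Final: pos=(15.314,40.426), heading=135, 2 segment(s) drawn

Answer: 135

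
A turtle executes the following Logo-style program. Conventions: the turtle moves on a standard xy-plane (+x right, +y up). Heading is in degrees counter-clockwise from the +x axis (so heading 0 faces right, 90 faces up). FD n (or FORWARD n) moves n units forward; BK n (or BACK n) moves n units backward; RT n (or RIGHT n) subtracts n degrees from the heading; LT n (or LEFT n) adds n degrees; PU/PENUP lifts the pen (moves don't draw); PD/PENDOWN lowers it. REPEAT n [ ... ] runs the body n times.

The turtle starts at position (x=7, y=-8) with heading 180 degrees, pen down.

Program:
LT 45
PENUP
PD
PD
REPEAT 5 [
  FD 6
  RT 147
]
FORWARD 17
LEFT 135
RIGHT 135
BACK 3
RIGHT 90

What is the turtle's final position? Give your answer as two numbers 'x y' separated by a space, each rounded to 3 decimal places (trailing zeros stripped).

Executing turtle program step by step:
Start: pos=(7,-8), heading=180, pen down
LT 45: heading 180 -> 225
PU: pen up
PD: pen down
PD: pen down
REPEAT 5 [
  -- iteration 1/5 --
  FD 6: (7,-8) -> (2.757,-12.243) [heading=225, draw]
  RT 147: heading 225 -> 78
  -- iteration 2/5 --
  FD 6: (2.757,-12.243) -> (4.005,-6.374) [heading=78, draw]
  RT 147: heading 78 -> 291
  -- iteration 3/5 --
  FD 6: (4.005,-6.374) -> (6.155,-11.975) [heading=291, draw]
  RT 147: heading 291 -> 144
  -- iteration 4/5 --
  FD 6: (6.155,-11.975) -> (1.301,-8.449) [heading=144, draw]
  RT 147: heading 144 -> 357
  -- iteration 5/5 --
  FD 6: (1.301,-8.449) -> (7.293,-8.763) [heading=357, draw]
  RT 147: heading 357 -> 210
]
FD 17: (7.293,-8.763) -> (-7.43,-17.263) [heading=210, draw]
LT 135: heading 210 -> 345
RT 135: heading 345 -> 210
BK 3: (-7.43,-17.263) -> (-4.832,-15.763) [heading=210, draw]
RT 90: heading 210 -> 120
Final: pos=(-4.832,-15.763), heading=120, 7 segment(s) drawn

Answer: -4.832 -15.763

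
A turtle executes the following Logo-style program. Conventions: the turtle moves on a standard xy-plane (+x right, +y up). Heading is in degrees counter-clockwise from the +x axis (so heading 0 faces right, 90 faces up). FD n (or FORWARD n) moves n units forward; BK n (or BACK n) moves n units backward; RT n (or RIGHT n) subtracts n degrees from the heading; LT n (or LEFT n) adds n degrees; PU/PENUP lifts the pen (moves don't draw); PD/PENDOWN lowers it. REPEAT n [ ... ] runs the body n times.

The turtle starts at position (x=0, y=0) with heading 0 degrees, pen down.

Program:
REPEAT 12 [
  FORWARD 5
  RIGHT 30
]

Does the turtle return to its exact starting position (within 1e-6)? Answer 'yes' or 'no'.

Executing turtle program step by step:
Start: pos=(0,0), heading=0, pen down
REPEAT 12 [
  -- iteration 1/12 --
  FD 5: (0,0) -> (5,0) [heading=0, draw]
  RT 30: heading 0 -> 330
  -- iteration 2/12 --
  FD 5: (5,0) -> (9.33,-2.5) [heading=330, draw]
  RT 30: heading 330 -> 300
  -- iteration 3/12 --
  FD 5: (9.33,-2.5) -> (11.83,-6.83) [heading=300, draw]
  RT 30: heading 300 -> 270
  -- iteration 4/12 --
  FD 5: (11.83,-6.83) -> (11.83,-11.83) [heading=270, draw]
  RT 30: heading 270 -> 240
  -- iteration 5/12 --
  FD 5: (11.83,-11.83) -> (9.33,-16.16) [heading=240, draw]
  RT 30: heading 240 -> 210
  -- iteration 6/12 --
  FD 5: (9.33,-16.16) -> (5,-18.66) [heading=210, draw]
  RT 30: heading 210 -> 180
  -- iteration 7/12 --
  FD 5: (5,-18.66) -> (0,-18.66) [heading=180, draw]
  RT 30: heading 180 -> 150
  -- iteration 8/12 --
  FD 5: (0,-18.66) -> (-4.33,-16.16) [heading=150, draw]
  RT 30: heading 150 -> 120
  -- iteration 9/12 --
  FD 5: (-4.33,-16.16) -> (-6.83,-11.83) [heading=120, draw]
  RT 30: heading 120 -> 90
  -- iteration 10/12 --
  FD 5: (-6.83,-11.83) -> (-6.83,-6.83) [heading=90, draw]
  RT 30: heading 90 -> 60
  -- iteration 11/12 --
  FD 5: (-6.83,-6.83) -> (-4.33,-2.5) [heading=60, draw]
  RT 30: heading 60 -> 30
  -- iteration 12/12 --
  FD 5: (-4.33,-2.5) -> (0,0) [heading=30, draw]
  RT 30: heading 30 -> 0
]
Final: pos=(0,0), heading=0, 12 segment(s) drawn

Start position: (0, 0)
Final position: (0, 0)
Distance = 0; < 1e-6 -> CLOSED

Answer: yes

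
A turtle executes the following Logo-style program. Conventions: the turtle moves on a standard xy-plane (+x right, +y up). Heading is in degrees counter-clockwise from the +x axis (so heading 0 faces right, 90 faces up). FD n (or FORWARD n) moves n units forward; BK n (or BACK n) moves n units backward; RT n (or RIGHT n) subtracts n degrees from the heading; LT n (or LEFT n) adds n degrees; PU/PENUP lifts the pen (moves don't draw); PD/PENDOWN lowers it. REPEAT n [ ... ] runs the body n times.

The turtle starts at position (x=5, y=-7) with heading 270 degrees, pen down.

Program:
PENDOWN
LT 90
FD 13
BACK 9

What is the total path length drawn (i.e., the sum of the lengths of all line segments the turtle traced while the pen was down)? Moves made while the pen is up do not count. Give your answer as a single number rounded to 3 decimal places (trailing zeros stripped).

Executing turtle program step by step:
Start: pos=(5,-7), heading=270, pen down
PD: pen down
LT 90: heading 270 -> 0
FD 13: (5,-7) -> (18,-7) [heading=0, draw]
BK 9: (18,-7) -> (9,-7) [heading=0, draw]
Final: pos=(9,-7), heading=0, 2 segment(s) drawn

Segment lengths:
  seg 1: (5,-7) -> (18,-7), length = 13
  seg 2: (18,-7) -> (9,-7), length = 9
Total = 22

Answer: 22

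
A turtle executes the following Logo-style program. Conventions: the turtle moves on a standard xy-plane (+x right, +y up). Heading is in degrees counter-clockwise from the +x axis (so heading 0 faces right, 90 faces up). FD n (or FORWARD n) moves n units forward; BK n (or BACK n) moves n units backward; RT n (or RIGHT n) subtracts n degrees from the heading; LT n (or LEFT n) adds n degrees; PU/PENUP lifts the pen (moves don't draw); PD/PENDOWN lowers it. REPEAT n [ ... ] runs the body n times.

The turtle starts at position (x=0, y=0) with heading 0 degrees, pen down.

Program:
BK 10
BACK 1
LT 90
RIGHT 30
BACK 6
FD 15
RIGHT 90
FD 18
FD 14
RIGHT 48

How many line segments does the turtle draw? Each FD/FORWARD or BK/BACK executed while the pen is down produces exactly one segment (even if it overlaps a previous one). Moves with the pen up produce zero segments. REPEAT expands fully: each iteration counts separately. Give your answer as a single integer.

Answer: 6

Derivation:
Executing turtle program step by step:
Start: pos=(0,0), heading=0, pen down
BK 10: (0,0) -> (-10,0) [heading=0, draw]
BK 1: (-10,0) -> (-11,0) [heading=0, draw]
LT 90: heading 0 -> 90
RT 30: heading 90 -> 60
BK 6: (-11,0) -> (-14,-5.196) [heading=60, draw]
FD 15: (-14,-5.196) -> (-6.5,7.794) [heading=60, draw]
RT 90: heading 60 -> 330
FD 18: (-6.5,7.794) -> (9.088,-1.206) [heading=330, draw]
FD 14: (9.088,-1.206) -> (21.213,-8.206) [heading=330, draw]
RT 48: heading 330 -> 282
Final: pos=(21.213,-8.206), heading=282, 6 segment(s) drawn
Segments drawn: 6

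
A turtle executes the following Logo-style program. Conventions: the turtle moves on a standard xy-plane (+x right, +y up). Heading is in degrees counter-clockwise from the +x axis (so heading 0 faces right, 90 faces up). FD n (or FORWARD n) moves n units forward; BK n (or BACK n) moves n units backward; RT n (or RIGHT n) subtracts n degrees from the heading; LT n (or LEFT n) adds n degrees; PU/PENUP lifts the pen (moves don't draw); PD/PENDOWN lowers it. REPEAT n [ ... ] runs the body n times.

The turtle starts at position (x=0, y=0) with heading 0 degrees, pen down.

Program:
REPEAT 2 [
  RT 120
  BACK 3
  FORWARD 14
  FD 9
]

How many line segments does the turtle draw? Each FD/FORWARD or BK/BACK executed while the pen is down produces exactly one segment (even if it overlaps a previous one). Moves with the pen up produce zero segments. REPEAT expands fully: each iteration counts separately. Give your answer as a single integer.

Executing turtle program step by step:
Start: pos=(0,0), heading=0, pen down
REPEAT 2 [
  -- iteration 1/2 --
  RT 120: heading 0 -> 240
  BK 3: (0,0) -> (1.5,2.598) [heading=240, draw]
  FD 14: (1.5,2.598) -> (-5.5,-9.526) [heading=240, draw]
  FD 9: (-5.5,-9.526) -> (-10,-17.321) [heading=240, draw]
  -- iteration 2/2 --
  RT 120: heading 240 -> 120
  BK 3: (-10,-17.321) -> (-8.5,-19.919) [heading=120, draw]
  FD 14: (-8.5,-19.919) -> (-15.5,-7.794) [heading=120, draw]
  FD 9: (-15.5,-7.794) -> (-20,0) [heading=120, draw]
]
Final: pos=(-20,0), heading=120, 6 segment(s) drawn
Segments drawn: 6

Answer: 6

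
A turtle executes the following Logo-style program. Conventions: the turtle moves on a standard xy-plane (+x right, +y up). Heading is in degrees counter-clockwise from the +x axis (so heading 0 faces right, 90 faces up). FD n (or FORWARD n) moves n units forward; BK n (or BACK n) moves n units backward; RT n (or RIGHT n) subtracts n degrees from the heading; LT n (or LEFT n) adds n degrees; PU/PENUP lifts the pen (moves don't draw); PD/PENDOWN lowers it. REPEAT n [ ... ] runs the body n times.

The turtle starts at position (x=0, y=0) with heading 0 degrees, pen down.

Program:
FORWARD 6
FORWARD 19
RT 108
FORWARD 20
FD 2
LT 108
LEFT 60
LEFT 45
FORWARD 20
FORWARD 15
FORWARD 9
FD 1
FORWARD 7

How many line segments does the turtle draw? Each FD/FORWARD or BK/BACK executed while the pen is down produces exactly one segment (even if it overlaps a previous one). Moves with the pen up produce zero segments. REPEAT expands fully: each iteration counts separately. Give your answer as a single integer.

Answer: 9

Derivation:
Executing turtle program step by step:
Start: pos=(0,0), heading=0, pen down
FD 6: (0,0) -> (6,0) [heading=0, draw]
FD 19: (6,0) -> (25,0) [heading=0, draw]
RT 108: heading 0 -> 252
FD 20: (25,0) -> (18.82,-19.021) [heading=252, draw]
FD 2: (18.82,-19.021) -> (18.202,-20.923) [heading=252, draw]
LT 108: heading 252 -> 0
LT 60: heading 0 -> 60
LT 45: heading 60 -> 105
FD 20: (18.202,-20.923) -> (13.025,-1.605) [heading=105, draw]
FD 15: (13.025,-1.605) -> (9.143,12.884) [heading=105, draw]
FD 9: (9.143,12.884) -> (6.814,21.577) [heading=105, draw]
FD 1: (6.814,21.577) -> (6.555,22.543) [heading=105, draw]
FD 7: (6.555,22.543) -> (4.743,29.305) [heading=105, draw]
Final: pos=(4.743,29.305), heading=105, 9 segment(s) drawn
Segments drawn: 9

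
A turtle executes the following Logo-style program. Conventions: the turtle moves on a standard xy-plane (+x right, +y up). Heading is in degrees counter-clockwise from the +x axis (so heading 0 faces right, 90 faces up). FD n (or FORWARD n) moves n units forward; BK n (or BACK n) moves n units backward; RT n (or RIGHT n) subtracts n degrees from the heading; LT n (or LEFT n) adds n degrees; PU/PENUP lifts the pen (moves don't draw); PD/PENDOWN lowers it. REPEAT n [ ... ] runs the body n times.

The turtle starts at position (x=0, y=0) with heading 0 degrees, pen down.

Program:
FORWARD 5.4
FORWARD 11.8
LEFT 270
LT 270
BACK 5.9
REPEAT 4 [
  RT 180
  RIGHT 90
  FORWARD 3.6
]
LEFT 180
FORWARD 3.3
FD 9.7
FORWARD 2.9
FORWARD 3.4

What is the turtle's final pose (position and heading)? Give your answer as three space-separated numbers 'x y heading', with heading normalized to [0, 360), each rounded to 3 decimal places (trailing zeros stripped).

Answer: 42.4 0 0

Derivation:
Executing turtle program step by step:
Start: pos=(0,0), heading=0, pen down
FD 5.4: (0,0) -> (5.4,0) [heading=0, draw]
FD 11.8: (5.4,0) -> (17.2,0) [heading=0, draw]
LT 270: heading 0 -> 270
LT 270: heading 270 -> 180
BK 5.9: (17.2,0) -> (23.1,0) [heading=180, draw]
REPEAT 4 [
  -- iteration 1/4 --
  RT 180: heading 180 -> 0
  RT 90: heading 0 -> 270
  FD 3.6: (23.1,0) -> (23.1,-3.6) [heading=270, draw]
  -- iteration 2/4 --
  RT 180: heading 270 -> 90
  RT 90: heading 90 -> 0
  FD 3.6: (23.1,-3.6) -> (26.7,-3.6) [heading=0, draw]
  -- iteration 3/4 --
  RT 180: heading 0 -> 180
  RT 90: heading 180 -> 90
  FD 3.6: (26.7,-3.6) -> (26.7,0) [heading=90, draw]
  -- iteration 4/4 --
  RT 180: heading 90 -> 270
  RT 90: heading 270 -> 180
  FD 3.6: (26.7,0) -> (23.1,0) [heading=180, draw]
]
LT 180: heading 180 -> 0
FD 3.3: (23.1,0) -> (26.4,0) [heading=0, draw]
FD 9.7: (26.4,0) -> (36.1,0) [heading=0, draw]
FD 2.9: (36.1,0) -> (39,0) [heading=0, draw]
FD 3.4: (39,0) -> (42.4,0) [heading=0, draw]
Final: pos=(42.4,0), heading=0, 11 segment(s) drawn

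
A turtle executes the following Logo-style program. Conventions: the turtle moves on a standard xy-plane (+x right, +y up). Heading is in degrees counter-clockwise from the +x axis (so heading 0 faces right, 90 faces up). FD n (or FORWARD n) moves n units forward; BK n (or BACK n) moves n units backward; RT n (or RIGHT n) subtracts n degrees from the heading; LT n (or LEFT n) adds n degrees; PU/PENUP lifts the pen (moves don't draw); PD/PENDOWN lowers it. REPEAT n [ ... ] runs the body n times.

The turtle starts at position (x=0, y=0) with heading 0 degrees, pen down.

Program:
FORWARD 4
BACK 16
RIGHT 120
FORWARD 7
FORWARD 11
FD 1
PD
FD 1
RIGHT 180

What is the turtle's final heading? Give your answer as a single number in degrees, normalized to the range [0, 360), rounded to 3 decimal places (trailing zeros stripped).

Answer: 60

Derivation:
Executing turtle program step by step:
Start: pos=(0,0), heading=0, pen down
FD 4: (0,0) -> (4,0) [heading=0, draw]
BK 16: (4,0) -> (-12,0) [heading=0, draw]
RT 120: heading 0 -> 240
FD 7: (-12,0) -> (-15.5,-6.062) [heading=240, draw]
FD 11: (-15.5,-6.062) -> (-21,-15.588) [heading=240, draw]
FD 1: (-21,-15.588) -> (-21.5,-16.454) [heading=240, draw]
PD: pen down
FD 1: (-21.5,-16.454) -> (-22,-17.321) [heading=240, draw]
RT 180: heading 240 -> 60
Final: pos=(-22,-17.321), heading=60, 6 segment(s) drawn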